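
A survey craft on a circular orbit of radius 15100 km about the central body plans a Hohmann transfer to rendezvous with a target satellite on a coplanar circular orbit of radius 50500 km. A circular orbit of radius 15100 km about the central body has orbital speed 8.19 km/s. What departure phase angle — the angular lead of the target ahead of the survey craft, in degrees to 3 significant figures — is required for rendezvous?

φ = 85.8°

From the circular-orbit relation v² = μ/r at r = 15100 km: μ = v²r = (8.19)² × 15100 = 1.01285×10^6 km³/s².
The Hohmann ellipse has a_t = (r₁ + r₂)/2 = 32800 km.
Transfer time t = π√(a_t³/μ) = 18543.4 s.
The target's mean motion on its circular orbit is ω₂ = √(μ/r₂³) = 8.86820×10^-5 rad/s.
Angle swept by the target during transfer: ω₂·t = 1.6445 rad = 94.22°.
The survey craft traverses 180° on the transfer ellipse, so the target must lead by 180° − 94.22° = 85.8°.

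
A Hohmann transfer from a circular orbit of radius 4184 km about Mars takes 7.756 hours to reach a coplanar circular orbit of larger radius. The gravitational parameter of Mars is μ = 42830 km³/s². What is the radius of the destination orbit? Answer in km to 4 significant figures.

Transfer time t = 7.756 hours = 27921.6 s, and t = π√(a_t³/μ).
So a_t = (μ t²/π²)^(1/3) = (42830 × (27921.6)² / π²)^(1/3) = 15012 km.
Since a_t = (r₁ + r₂)/2, r₂ = 2a_t − r₁ = 2×15012 − 4184 = 25840 km.

r₂ = 25840 km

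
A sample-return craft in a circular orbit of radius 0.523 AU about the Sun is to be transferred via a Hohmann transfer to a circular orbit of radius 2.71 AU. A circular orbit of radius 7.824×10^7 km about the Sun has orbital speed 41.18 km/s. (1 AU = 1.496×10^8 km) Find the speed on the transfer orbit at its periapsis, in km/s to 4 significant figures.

v = 53.32 km/s

From the circular-orbit relation v² = μ/r at r = 7.824×10^7 km: μ = v²r = (41.18)² × 7.824×10^7 = 1.32679×10^11 km³/s².
In km: r₁ = 0.523 × 1.496×10^8 = 7.82408×10^7 km; r₂ = 2.71 × 1.496×10^8 = 4.05416×10^8 km.
Transfer-ellipse semi-major axis a_t = (r₁ + r₂)/2 = (7.82408×10^7 + 4.05416×10^8)/2 = 2.418284×10^8 km.
At periapsis, r = 7.82408×10^7 km.
From the vis-viva equation, v = √[μ(2/r − 1/a_t)] = 53.32 km/s.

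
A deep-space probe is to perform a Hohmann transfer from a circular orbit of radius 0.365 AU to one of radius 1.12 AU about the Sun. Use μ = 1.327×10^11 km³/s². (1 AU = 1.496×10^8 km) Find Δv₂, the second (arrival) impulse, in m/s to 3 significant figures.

In km: r₁ = 0.365 × 1.496×10^8 = 5.4604×10^7 km; r₂ = 1.12 × 1.496×10^8 = 1.67552×10^8 km.
Transfer-ellipse semi-major axis a_t = (r₁ + r₂)/2 = (5.4604×10^7 + 1.67552×10^8)/2 = 1.11078×10^8 km.
Circular speed at r = 1.67552×10^8 km: v_c = √(μ/r) = 28.142 km/s.
Transfer-orbit speed at the same r (vis-viva, a = a_t): v_t = √[μ(2/r − 1/a_t)] = 19.731 km/s.
Δv₂ = |v_t − v_c| = |19.731 − 28.142| = 8.411 km/s.

Δv₂ = 8410 m/s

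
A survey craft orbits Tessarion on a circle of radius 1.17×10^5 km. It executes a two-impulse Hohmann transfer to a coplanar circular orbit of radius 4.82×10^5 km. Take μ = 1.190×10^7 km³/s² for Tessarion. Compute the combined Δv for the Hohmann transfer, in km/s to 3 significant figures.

Δv = 4.57 km/s

Semi-major axis of the transfer orbit: a_t = (1.170×10^5 + 4.820×10^5)/2 = 2.995×10^5 km.
At r₁ the circular-orbit speed is v₁ = √(μ/r₁) = 10.085 km/s.
Transfer-orbit speed at r₁ (vis-viva): v_p = √[μ(2/r₁ − 1/a_t)] = 12.794 km/s.
First burn Δv₁ = |v_p − v₁| = 2.709 km/s.
At r₂, v₂ = √(μ/r₂) = 4.969 km/s.
Transfer-orbit speed at r₂: v_a = √[μ(2/r₂ − 1/a_t)] = 3.106 km/s.
Second burn Δv₂ = |v₂ − v_a| = 1.863 km/s.
Δv = Δv₁ + Δv₂ = 2.709 + 1.863 = 4.572 km/s.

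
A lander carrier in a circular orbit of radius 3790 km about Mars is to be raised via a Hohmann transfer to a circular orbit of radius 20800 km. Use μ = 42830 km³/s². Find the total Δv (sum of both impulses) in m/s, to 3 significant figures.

The Hohmann ellipse has a_t = (r₁ + r₂)/2 = 12295 km.
At r₁ the circular-orbit speed is v₁ = √(μ/r₁) = 3.3617 km/s.
On the transfer ellipse at r₁, vis-viva gives v_p = √[μ(2/r₁ − 1/a_t)] = 4.3724 km/s.
First burn Δv₁ = |v_p − v₁| = 1.011 km/s.
At r₂, v₂ = √(μ/r₂) = 1.435 km/s.
Transfer-orbit speed at r₂: v_a = √[μ(2/r₂ − 1/a_t)] = 0.7967 km/s.
Second burn Δv₂ = |v₂ − v_a| = 0.6383 km/s.
Total Δv = Δv₁ + Δv₂ = 1.649 km/s.

Δv = 1650 m/s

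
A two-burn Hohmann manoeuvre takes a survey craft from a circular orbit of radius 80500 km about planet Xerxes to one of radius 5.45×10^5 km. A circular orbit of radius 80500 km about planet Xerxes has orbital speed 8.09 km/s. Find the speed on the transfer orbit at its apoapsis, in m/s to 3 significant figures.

v = 1580 m/s

From the circular-orbit relation v² = μ/r at r = 80500 km: μ = v²r = (8.09)² × 80500 = 5.26857×10^6 km³/s².
The Hohmann ellipse has a_t = (r₁ + r₂)/2 = 3.1275×10^5 km.
At apoapsis, r = 5.450×10^5 km.
From the vis-viva equation, v = √[μ(2/r − 1/a_t)] = 1.577 km/s.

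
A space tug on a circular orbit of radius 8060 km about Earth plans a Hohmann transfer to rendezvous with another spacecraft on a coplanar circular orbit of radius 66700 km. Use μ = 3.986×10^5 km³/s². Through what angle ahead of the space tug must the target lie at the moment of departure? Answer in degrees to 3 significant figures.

φ = 104°

The Hohmann ellipse has a_t = (r₁ + r₂)/2 = 37380 km.
The half-period of the transfer ellipse is t = π√(a_t³/μ) = 35960 s.
Target angular speed ω₂ = √(μ/r₂³) = 3.665×10^-5 rad/s.
Angle swept by the target during transfer: ω₂·t = 1.318 rad = 75.52°.
The space tug traverses 180° on the transfer ellipse, so the target must lead by 180° − 75.52° = 104°.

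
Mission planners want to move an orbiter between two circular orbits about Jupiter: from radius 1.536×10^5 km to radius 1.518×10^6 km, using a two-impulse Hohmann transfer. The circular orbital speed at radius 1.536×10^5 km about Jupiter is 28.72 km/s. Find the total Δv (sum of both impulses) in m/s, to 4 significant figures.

Δv = 15200 m/s

From the circular-orbit relation v² = μ/r at r = 1.536×10^5 km: μ = v²r = (28.72)² × 1.536×10^5 = 1.26695×10^8 km³/s².
Semi-major axis of the transfer orbit: a_t = (1.536×10^5 + 1.518×10^6)/2 = 8.358×10^5 km.
Circular speed at r₁: v₁ = √(μ/r₁) = √(1.26695×10^8/1.536×10^5) = 28.720 km/s.
On the transfer ellipse at r₁, vis-viva gives v_p = √[μ(2/r₁ − 1/a_t)] = 38.705 km/s.
First burn Δv₁ = |v_p − v₁| = 9.985 km/s.
Circular speed at r₂: v₂ = √(μ/r₂) = 9.1357 km/s.
Transfer-orbit speed at r₂: v_a = √[μ(2/r₂ − 1/a_t)] = 3.9164 km/s.
Second burn Δv₂ = |v₂ − v_a| = 5.219 km/s.
Δv = Δv₁ + Δv₂ = 9.985 + 5.219 = 15.20 km/s.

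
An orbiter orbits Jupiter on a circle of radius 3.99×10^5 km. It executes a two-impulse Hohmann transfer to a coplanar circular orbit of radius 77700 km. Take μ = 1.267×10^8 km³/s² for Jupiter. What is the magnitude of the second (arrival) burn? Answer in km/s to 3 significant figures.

The Hohmann ellipse has a_t = (r₁ + r₂)/2 = 2.3835×10^5 km.
On the circular orbit at r = 77700 km, v_c = √(μ/r) = 40.38 km/s.
Vis-viva on the transfer ellipse at r = 77700 km gives v_t = √[μ(2/r − 1/a_t)] = 52.25 km/s.
Δv₂ = |v_t − v_c| = |52.25 − 40.38| = 11.87 km/s.

Δv₂ = 11.9 km/s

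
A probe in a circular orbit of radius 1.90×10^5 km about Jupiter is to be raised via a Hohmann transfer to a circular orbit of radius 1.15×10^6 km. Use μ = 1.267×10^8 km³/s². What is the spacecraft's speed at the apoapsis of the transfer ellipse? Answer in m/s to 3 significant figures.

v = 5590 m/s

Semi-major axis of the transfer orbit: a_t = (1.900×10^5 + 1.150×10^6)/2 = 6.700×10^5 km.
The apoapsis of the transfer ellipse is at r = 1.150×10^6 km.
Vis-viva: v = √[μ(2/r − 1/a_t)] = √[1.267×10^8 × (2/1.150×10^6 − 1/6.700×10^5)] = 5.590 km/s.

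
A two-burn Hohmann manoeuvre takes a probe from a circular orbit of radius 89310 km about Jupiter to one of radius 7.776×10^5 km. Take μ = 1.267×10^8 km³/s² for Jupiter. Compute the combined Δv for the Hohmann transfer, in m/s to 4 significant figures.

Semi-major axis of the transfer orbit: a_t = (89310 + 7.776×10^5)/2 = 4.33455×10^5 km.
Circular speed at r₁: v₁ = √(μ/r₁) = √(1.267×10^8/89310) = 37.67 km/s.
On the transfer ellipse at r₁, vis-viva gives v_p = √[μ(2/r₁ − 1/a_t)] = 50.45 km/s.
First burn Δv₁ = |v_p − v₁| = 12.78 km/s.
At r₂, v₂ = √(μ/r₂) = 12.765 km/s.
Transfer-orbit speed at r₂: v_a = √[μ(2/r₂ − 1/a_t)] = 5.7941 km/s.
Second burn Δv₂ = |v₂ − v_a| = 6.971 km/s.
Δv = Δv₁ + Δv₂ = 12.78 + 6.971 = 19.75 km/s.

Δv = 19750 m/s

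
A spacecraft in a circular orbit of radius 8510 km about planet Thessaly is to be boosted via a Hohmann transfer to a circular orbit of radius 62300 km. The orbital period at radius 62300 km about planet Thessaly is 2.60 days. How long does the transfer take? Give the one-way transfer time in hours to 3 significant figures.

From Kepler's third law T² = 4π²r³/μ at r = 62300 km, T = 2.60 days = 2.60 × 86400 s = 2.2464×10^5 s: μ = 4π²r³/T² = 1.89169×10^5 km³/s².
Semi-major axis of the transfer orbit: a_t = (8510 + 62300)/2 = 35405 km.
Transfer time t = π√(a_t³/μ) = π√((35405)³ / 1.89169×10^5) = 48120 s.
Converting: 48120 s ÷ 3600 s/hour = 13.4 hours.

t = 13.4 hours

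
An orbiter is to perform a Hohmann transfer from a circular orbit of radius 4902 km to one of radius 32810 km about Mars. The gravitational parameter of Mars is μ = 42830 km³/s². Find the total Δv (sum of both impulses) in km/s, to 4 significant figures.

Semi-major axis of the transfer orbit: a_t = (4902 + 32810)/2 = 18856 km.
Circular speed at r₁: v₁ = √(μ/r₁) = √(42830/4902) = 2.9559 km/s.
On the transfer ellipse at r₁, vis-viva equation gives v_p = √[μ(2/r₁ − 1/a_t)] = 3.8991 km/s.
First burn Δv₁ = |v_p − v₁| = 0.9432 km/s.
At r₂, v₂ = √(μ/r₂) = 1.14254 km/s.
Transfer-orbit speed at r₂: v_a = √[μ(2/r₂ − 1/a_t)] = 0.582549 km/s.
Second burn Δv₂ = |v₂ − v_a| = 0.5600 km/s.
Total Δv = Δv₁ + Δv₂ = 1.503 km/s.

Δv = 1.503 km/s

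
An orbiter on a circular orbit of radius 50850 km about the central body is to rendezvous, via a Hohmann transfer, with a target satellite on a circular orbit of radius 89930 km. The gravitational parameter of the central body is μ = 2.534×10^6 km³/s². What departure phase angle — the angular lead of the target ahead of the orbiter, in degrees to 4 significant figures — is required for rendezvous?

φ = 55.35°

Semi-major axis of the transfer orbit: a_t = (50850 + 89930)/2 = 70390 km.
The half-period of the transfer ellipse is t = π√(a_t³/μ) = 36856 s.
The target's mean motion on its circular orbit is ω₂ = √(μ/r₂³) = 5.9026×10^-5 rad/s.
Angle swept by the target during transfer: ω₂·t = 2.1755 rad = 124.65°.
The orbiter traverses 180° on the transfer ellipse, so the target must lead by 180° − 124.65° = 55.35°.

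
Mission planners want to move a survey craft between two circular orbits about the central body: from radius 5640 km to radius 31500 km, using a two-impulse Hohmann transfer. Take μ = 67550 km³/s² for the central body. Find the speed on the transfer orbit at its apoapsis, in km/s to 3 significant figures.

Transfer-ellipse semi-major axis a_t = (r₁ + r₂)/2 = (5640 + 31500)/2 = 18570 km.
The apoapsis of the transfer ellipse is at r = 31500 km.
Vis-viva: v = √[μ(2/r − 1/a_t)] = √[67550 × (2/31500 − 1/18570)] = 0.8070 km/s.

v = 0.807 km/s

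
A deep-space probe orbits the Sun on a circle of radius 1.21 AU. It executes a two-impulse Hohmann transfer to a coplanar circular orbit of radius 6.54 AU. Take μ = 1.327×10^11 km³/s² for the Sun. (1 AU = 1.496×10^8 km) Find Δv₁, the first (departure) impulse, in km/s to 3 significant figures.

In km: r₁ = 1.21 × 1.496×10^8 = 1.81016×10^8 km; r₂ = 6.54 × 1.496×10^8 = 9.78384×10^8 km.
Transfer-ellipse semi-major axis a_t = (r₁ + r₂)/2 = (1.81016×10^8 + 9.78384×10^8)/2 = 5.797×10^8 km.
Circular speed at r = 1.81016×10^8 km: v_c = √(μ/r) = 27.076 km/s.
Vis-viva on the transfer ellipse at r = 1.81016×10^8 km gives v_t = √[μ(2/r − 1/a_t)] = 35.175 km/s.
Δv₁ = |v_t − v_c| = |35.175 − 27.076| = 8.099 km/s.

Δv₁ = 8.10 km/s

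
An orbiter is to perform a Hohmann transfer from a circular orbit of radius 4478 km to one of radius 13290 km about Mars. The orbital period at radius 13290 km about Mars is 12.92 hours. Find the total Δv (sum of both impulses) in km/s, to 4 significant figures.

Δv = 1.211 km/s

From Kepler's third law T² = 4π²r³/μ at r = 13290 km, T = 12.92 hours = 12.92 × 3600 s = 46512 s: μ = 4π²r³/T² = 42835.6 km³/s².
Semi-major axis of the transfer orbit: a_t = (4478 + 13290)/2 = 8884 km.
At r₁ the circular-orbit speed is v₁ = √(μ/r₁) = 3.093 km/s.
Transfer-orbit speed at r₁ (vis-viva): v_p = √[μ(2/r₁ − 1/a_t)] = 3.783 km/s.
First burn Δv₁ = |v_p − v₁| = 0.6900 km/s.
At r₂, v₂ = √(μ/r₂) = 1.7953 km/s.
Transfer-orbit speed at r₂: v_a = √[μ(2/r₂ − 1/a_t)] = 1.2746 km/s.
Second burn Δv₂ = |v₂ − v_a| = 0.5207 km/s.
Δv = Δv₁ + Δv₂ = 0.6900 + 0.5207 = 1.211 km/s.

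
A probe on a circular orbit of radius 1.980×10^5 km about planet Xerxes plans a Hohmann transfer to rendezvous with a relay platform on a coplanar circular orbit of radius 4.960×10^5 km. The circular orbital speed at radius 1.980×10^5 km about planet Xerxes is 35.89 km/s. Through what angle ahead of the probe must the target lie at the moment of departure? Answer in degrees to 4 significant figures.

From the circular-orbit relation v² = μ/r at r = 1.980×10^5 km: μ = v²r = (35.89)² × 1.980×10^5 = 2.55042×10^8 km³/s².
The Hohmann ellipse has a_t = (r₁ + r₂)/2 = 3.470×10^5 km.
The half-period of the transfer ellipse is t = π√(a_t³/μ) = 40210 s.
Target angular speed ω₂ = √(μ/r₂³) = 4.5718×10^-5 rad/s.
Angle swept by the target during transfer: ω₂·t = 1.8383 rad = 105.33°.
The probe traverses 180° on the transfer ellipse, so the target must lead by 180° − 105.33° = 74.67°.

φ = 74.67°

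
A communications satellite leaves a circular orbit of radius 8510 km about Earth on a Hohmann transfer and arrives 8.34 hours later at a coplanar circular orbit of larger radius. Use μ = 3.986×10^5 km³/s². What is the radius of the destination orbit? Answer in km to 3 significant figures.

Transfer time t = 8.34 hours = 30024 s, and t = π√(a_t³/μ).
So a_t = (μ t²/π²)^(1/3) = (3.986×10^5 × (30024)² / π²)^(1/3) = 33143 km.
Since a_t = (r₁ + r₂)/2, r₂ = 2a_t − r₁ = 2×33143 − 8510 = 57776 km.

r₂ = 57800 km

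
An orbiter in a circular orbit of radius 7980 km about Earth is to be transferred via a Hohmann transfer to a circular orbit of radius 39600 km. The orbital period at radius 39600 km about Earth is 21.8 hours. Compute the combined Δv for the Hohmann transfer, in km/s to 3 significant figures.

Δv = 3.38 km/s

From Kepler's third law T² = 4π²r³/μ at r = 39600 km, T = 21.8 hours = 21.8 × 3600 s = 78480 s: μ = 4π²r³/T² = 3.98041×10^5 km³/s².
Semi-major axis of the transfer orbit: a_t = (7980 + 39600)/2 = 23790 km.
Circular speed at r₁: v₁ = √(μ/r₁) = √(3.98041×10^5/7980) = 7.0626 km/s.
On the transfer ellipse at r₁, vis-viva gives v_p = √[μ(2/r₁ − 1/a_t)] = 9.1120 km/s.
First burn Δv₁ = |v_p − v₁| = 2.0494 km/s.
Circular speed at r₂: v₂ = √(μ/r₂) = 3.1704 km/s.
Transfer-orbit speed at r₂: v_a = √[μ(2/r₂ − 1/a_t)] = 1.8362 km/s.
Second burn Δv₂ = |v₂ − v_a| = 1.3342 km/s.
Δv = Δv₁ + Δv₂ = 2.0494 + 1.3342 = 3.384 km/s.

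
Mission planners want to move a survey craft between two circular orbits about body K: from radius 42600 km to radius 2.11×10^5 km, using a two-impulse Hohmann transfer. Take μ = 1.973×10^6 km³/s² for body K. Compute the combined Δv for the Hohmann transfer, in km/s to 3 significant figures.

Δv = 3.26 km/s

Transfer-ellipse semi-major axis a_t = (r₁ + r₂)/2 = (42600 + 2.110×10^5)/2 = 1.268×10^5 km.
Circular speed at r₁: v₁ = √(μ/r₁) = √(1.973×10^6/42600) = 6.8055 km/s.
Transfer-orbit speed at r₁ (vis-viva equation): v_p = √[μ(2/r₁ − 1/a_t)] = 8.7789 km/s.
First burn Δv₁ = |v_p − v₁| = 1.9734 km/s.
At r₂, v₂ = √(μ/r₂) = 3.0579 km/s.
Transfer-orbit speed at r₂: v_a = √[μ(2/r₂ − 1/a_t)] = 1.7724 km/s.
Second burn Δv₂ = |v₂ − v_a| = 1.2855 km/s.
Δv = Δv₁ + Δv₂ = 1.9734 + 1.2855 = 3.259 km/s.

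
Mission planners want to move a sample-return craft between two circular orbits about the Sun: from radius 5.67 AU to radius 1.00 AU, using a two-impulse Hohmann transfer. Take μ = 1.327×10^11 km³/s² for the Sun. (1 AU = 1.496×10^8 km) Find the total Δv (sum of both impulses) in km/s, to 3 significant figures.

In km: r₁ = 5.67 × 1.496×10^8 = 8.48232×10^8 km; r₂ = 1.00 × 1.496×10^8 = 1.496×10^8 km.
Transfer-ellipse semi-major axis a_t = (r₁ + r₂)/2 = (8.48232×10^8 + 1.496×10^8)/2 = 4.98916×10^8 km.
Circular speed at r₁: v₁ = √(μ/r₁) = √(1.327×10^11/8.48232×10^8) = 12.508 km/s.
Transfer-orbit speed at r₁ (vis-viva equation): v_a = √[μ(2/r₁ − 1/a_t)] = 6.8490 km/s.
First burn Δv₁ = |v_a − v₁| = 5.659 km/s.
At r₂, v₂ = √(μ/r₂) = 29.783 km/s.
Transfer-orbit speed at r₂: v_p = √[μ(2/r₂ − 1/a_t)] = 38.834 km/s.
Second burn Δv₂ = |v₂ − v_p| = 9.051 km/s.
Δv = Δv₁ + Δv₂ = 5.659 + 9.051 = 14.71 km/s.

Δv = 14.7 km/s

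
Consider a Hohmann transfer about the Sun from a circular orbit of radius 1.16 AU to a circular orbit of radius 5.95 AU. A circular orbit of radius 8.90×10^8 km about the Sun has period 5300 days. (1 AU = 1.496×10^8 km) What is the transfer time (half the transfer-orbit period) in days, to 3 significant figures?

t = 1220 days

From Kepler's third law T² = 4π²r³/μ at r = 8.90×10^8 km, T = 5300 days = 5300 × 86400 s = 4.5792×10^8 s: μ = 4π²r³/T² = 1.32724×10^11 km³/s².
In km: r₁ = 1.16 × 1.496×10^8 = 1.73536×10^8 km; r₂ = 5.95 × 1.496×10^8 = 8.9012×10^8 km.
The Hohmann ellipse has a_t = (r₁ + r₂)/2 = 5.31828×10^8 km.
Half the transfer-orbit period gives t = π√(a_t³/μ) = 1.058×10^8 s.
Converting: 1.058×10^8 s ÷ 86400 s/day = 1220 days.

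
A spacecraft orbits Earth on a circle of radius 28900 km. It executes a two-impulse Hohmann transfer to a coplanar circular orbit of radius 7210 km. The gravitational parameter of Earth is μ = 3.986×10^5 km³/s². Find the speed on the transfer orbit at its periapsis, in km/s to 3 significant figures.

v = 9.41 km/s

Transfer-ellipse semi-major axis a_t = (r₁ + r₂)/2 = (28900 + 7210)/2 = 18055 km.
At periapsis, r = 7210 km.
From the vis-viva equation, v = √[μ(2/r − 1/a_t)] = 9.407 km/s.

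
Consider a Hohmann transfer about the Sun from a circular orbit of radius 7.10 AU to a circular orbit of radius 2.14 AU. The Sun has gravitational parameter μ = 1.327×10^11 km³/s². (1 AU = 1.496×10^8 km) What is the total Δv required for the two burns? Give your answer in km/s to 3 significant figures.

Δv = 8.45 km/s

In km: r₁ = 7.10 × 1.496×10^8 = 1.06216×10^9 km; r₂ = 2.14 × 1.496×10^8 = 3.20144×10^8 km.
The Hohmann ellipse has a_t = (r₁ + r₂)/2 = 6.91152×10^8 km.
Circular speed at r₁: v₁ = √(μ/r₁) = √(1.327×10^11/1.06216×10^9) = 11.177 km/s.
Transfer-orbit speed at r₁ (v² = μ(2/r − 1/a)): v_a = √[μ(2/r₁ − 1/a_t)] = 7.6072 km/s.
First burn Δv₁ = |v_a − v₁| = 3.570 km/s.
At r₂, v₂ = √(μ/r₂) = 20.36 km/s.
Transfer-orbit speed at r₂: v_p = √[μ(2/r₂ − 1/a_t)] = 25.24 km/s.
Second burn Δv₂ = |v₂ − v_p| = 4.880 km/s.
Total Δv = Δv₁ + Δv₂ = 8.450 km/s.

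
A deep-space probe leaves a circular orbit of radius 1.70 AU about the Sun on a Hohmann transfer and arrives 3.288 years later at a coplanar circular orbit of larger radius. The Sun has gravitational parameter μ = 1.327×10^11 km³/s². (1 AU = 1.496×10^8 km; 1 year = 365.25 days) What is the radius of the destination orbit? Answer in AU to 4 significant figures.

r₂ = 5.320 AU

In km: r₁ = 1.70 × 1.496×10^8 = 2.5432×10^8 km.
Transfer time t = 3.288 years × 365.25 × 86400 s = 1.037613888×10^8 s, and t = π√(a_t³/μ).
So a_t = (μ t²/π²)^(1/3) = (1.327×10^11 × (1.037613888×10^8)² / π²)^(1/3) = 5.2507×10^8 km.
Since a_t = (r₁ + r₂)/2, r₂ = 2a_t − r₁ = 2×5.2507×10^8 − 2.5432×10^8 = 7.9582×10^8 km.
In AU: r₂ = 7.9582×10^8 / 1.496×10^8 = 5.320 AU.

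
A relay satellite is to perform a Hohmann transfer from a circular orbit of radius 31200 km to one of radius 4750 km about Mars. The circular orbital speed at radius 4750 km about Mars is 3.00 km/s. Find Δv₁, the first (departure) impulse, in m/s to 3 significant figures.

From the circular-orbit relation v² = μ/r at r = 4750 km: μ = v²r = (3.00)² × 4750 = 42750.0 km³/s².
Semi-major axis of the transfer orbit: a_t = (31200 + 4750)/2 = 17975 km.
On the circular orbit at r = 31200 km, v_c = √(μ/r) = 1.17055 km/s.
Transfer-orbit speed at the same r (vis-viva, a = a_t): v_t = √[μ(2/r − 1/a_t)] = 0.601732 km/s.
Δv₁ = |v_t − v_c| = |0.601732 − 1.17055| = 0.5688 km/s.

Δv₁ = 569 m/s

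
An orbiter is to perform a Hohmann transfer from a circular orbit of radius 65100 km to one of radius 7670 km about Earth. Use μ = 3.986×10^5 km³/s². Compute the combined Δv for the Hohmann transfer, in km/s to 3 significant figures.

Δv = 3.77 km/s

Transfer-ellipse semi-major axis a_t = (r₁ + r₂)/2 = (65100 + 7670)/2 = 36385 km.
At r₁ the circular-orbit speed is v₁ = √(μ/r₁) = 2.474 km/s.
On the transfer ellipse at r₁, v² = μ(2/r − 1/a) gives v_a = √[μ(2/r₁ − 1/a_t)] = 1.136 km/s.
First burn Δv₁ = |v_a − v₁| = 1.338 km/s.
Circular speed at r₂: v₂ = √(μ/r₂) = 7.209 km/s.
Transfer-orbit speed at r₂: v_p = √[μ(2/r₂ − 1/a_t)] = 9.643 km/s.
Second burn Δv₂ = |v₂ − v_p| = 2.434 km/s.
Δv = Δv₁ + Δv₂ = 1.338 + 2.434 = 3.772 km/s.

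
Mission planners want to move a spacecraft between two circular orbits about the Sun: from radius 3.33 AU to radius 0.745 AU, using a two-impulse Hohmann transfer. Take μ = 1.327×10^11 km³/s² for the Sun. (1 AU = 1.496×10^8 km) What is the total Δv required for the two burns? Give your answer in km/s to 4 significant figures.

Δv = 16.06 km/s

In km: r₁ = 3.33 × 1.496×10^8 = 4.98168×10^8 km; r₂ = 0.745 × 1.496×10^8 = 1.11452×10^8 km.
Transfer-ellipse semi-major axis a_t = (r₁ + r₂)/2 = (4.98168×10^8 + 1.11452×10^8)/2 = 3.0481×10^8 km.
Circular speed at r₁: v₁ = √(μ/r₁) = √(1.327×10^11/4.98168×10^8) = 16.321 km/s.
Transfer-orbit speed at r₁ (v² = μ(2/r − 1/a)): v_a = √[μ(2/r₁ − 1/a_t)] = 9.8691 km/s.
First burn Δv₁ = |v_a − v₁| = 6.452 km/s.
Circular speed at r₂: v₂ = √(μ/r₂) = 34.506 km/s.
Transfer-orbit speed at r₂: v_p = √[μ(2/r₂ − 1/a_t)] = 44.113 km/s.
Second burn Δv₂ = |v₂ − v_p| = 9.607 km/s.
Total Δv = Δv₁ + Δv₂ = 16.06 km/s.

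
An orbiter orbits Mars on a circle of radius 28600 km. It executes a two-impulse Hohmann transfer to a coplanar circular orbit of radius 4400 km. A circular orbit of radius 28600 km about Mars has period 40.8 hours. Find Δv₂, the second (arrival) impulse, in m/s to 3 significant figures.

Δv₂ = 987 m/s

From Kepler's third law T² = 4π²r³/μ at r = 28600 km, T = 40.8 hours = 40.8 × 3600 s = 1.4688×10^5 s: μ = 4π²r³/T² = 42808.7 km³/s².
The Hohmann ellipse has a_t = (r₁ + r₂)/2 = 16500 km.
Circular speed at r = 4400 km: v_c = √(μ/r) = 3.1192 km/s.
Vis-viva on the transfer ellipse at r = 4400 km gives v_t = √[μ(2/r − 1/a_t)] = 4.1066 km/s.
Δv₂ = |v_t − v_c| = |4.1066 − 3.1192| = 0.9874 km/s.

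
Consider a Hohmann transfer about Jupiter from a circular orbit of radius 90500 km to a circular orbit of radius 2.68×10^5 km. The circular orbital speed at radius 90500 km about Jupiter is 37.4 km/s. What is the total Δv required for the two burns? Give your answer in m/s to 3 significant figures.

From the circular-orbit relation v² = μ/r at r = 90500 km: μ = v²r = (37.4)² × 90500 = 1.26588×10^8 km³/s².
The Hohmann ellipse has a_t = (r₁ + r₂)/2 = 1.7925×10^5 km.
Circular speed at r₁: v₁ = √(μ/r₁) = √(1.26588×10^8/90500) = 37.400 km/s.
On the transfer ellipse at r₁, v² = μ(2/r − 1/a) gives v_p = √[μ(2/r₁ − 1/a_t)] = 45.731 km/s.
First burn Δv₁ = |v_p − v₁| = 8.331 km/s.
At r₂, v₂ = √(μ/r₂) = 21.7334 km/s.
Transfer-orbit speed at r₂: v_a = √[μ(2/r₂ − 1/a_t)] = 15.4427 km/s.
Second burn Δv₂ = |v₂ − v_a| = 6.291 km/s.
Total Δv = Δv₁ + Δv₂ = 14.62 km/s.

Δv = 14600 m/s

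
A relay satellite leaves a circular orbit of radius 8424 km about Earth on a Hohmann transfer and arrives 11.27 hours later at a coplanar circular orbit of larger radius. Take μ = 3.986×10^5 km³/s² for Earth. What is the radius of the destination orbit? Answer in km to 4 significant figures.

r₂ = 72600 km

Transfer time t = 11.27 hours = 40572 s, and t = π√(a_t³/μ).
So a_t = (μ t²/π²)^(1/3) = (3.986×10^5 × (40572)² / π²)^(1/3) = 40510 km.
Since a_t = (r₁ + r₂)/2, r₂ = 2a_t − r₁ = 2×40510 − 8424 = 72596 km.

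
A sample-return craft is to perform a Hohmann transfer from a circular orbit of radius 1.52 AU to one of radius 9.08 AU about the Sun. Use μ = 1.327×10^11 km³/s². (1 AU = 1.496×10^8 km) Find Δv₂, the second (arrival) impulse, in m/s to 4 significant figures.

Δv₂ = 4591 m/s

In km: r₁ = 1.52 × 1.496×10^8 = 2.27392×10^8 km; r₂ = 9.08 × 1.496×10^8 = 1.358368×10^9 km.
The Hohmann ellipse has a_t = (r₁ + r₂)/2 = 7.9288×10^8 km.
Circular speed at r = 1.358368×10^9 km: v_c = √(μ/r) = 9.884 km/s.
Vis-viva on the transfer ellipse at r = 1.358368×10^9 km gives v_t = √[μ(2/r − 1/a_t)] = 5.293 km/s.
Δv₂ = |v_t − v_c| = |5.293 − 9.884| = 4.591 km/s.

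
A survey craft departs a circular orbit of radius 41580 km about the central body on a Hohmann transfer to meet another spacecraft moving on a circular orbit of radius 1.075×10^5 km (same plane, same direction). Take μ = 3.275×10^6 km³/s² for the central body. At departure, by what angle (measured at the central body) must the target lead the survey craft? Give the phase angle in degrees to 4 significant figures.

Semi-major axis of the transfer orbit: a_t = (41580 + 1.075×10^5)/2 = 74540 km.
The half-period of the transfer ellipse is t = π√(a_t³/μ) = 35330 s.
Target angular speed ω₂ = √(μ/r₂³) = 5.134×10^-5 rad/s.
Angle swept by the target during transfer: ω₂·t = 1.814 rad = 103.93°.
Arrival is 180° from departure on the ellipse, so φ = 180° − 103.93° = 76.07°.

φ = 76.07°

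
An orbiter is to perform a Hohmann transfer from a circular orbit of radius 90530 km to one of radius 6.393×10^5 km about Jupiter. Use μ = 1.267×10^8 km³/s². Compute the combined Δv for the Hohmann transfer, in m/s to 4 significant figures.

The Hohmann ellipse has a_t = (r₁ + r₂)/2 = 3.64915×10^5 km.
At r₁ the circular-orbit speed is v₁ = √(μ/r₁) = 37.410 km/s.
Transfer-orbit speed at r₁ (vis-viva equation): v_p = √[μ(2/r₁ − 1/a_t)] = 49.516 km/s.
First burn Δv₁ = |v_p − v₁| = 12.106 km/s.
At r₂, v₂ = √(μ/r₂) = 14.0778 km/s.
Transfer-orbit speed at r₂: v_a = √[μ(2/r₂ − 1/a_t)] = 7.01191 km/s.
Second burn Δv₂ = |v₂ − v_a| = 7.0659 km/s.
Δv = Δv₁ + Δv₂ = 12.106 + 7.0659 = 19.17 km/s.

Δv = 19170 m/s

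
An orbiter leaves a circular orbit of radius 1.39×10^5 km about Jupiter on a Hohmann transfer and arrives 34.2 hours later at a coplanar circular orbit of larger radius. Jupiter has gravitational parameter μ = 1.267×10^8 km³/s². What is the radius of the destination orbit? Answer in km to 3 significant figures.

r₂ = 1.02×10^6 km

Transfer time t = 34.2 hours = 1.2312×10^5 s, and t = π√(a_t³/μ).
So a_t = (μ t²/π²)^(1/3) = (1.267×10^8 × (1.2312×10^5)² / π²)^(1/3) = 5.7949×10^5 km.
Since a_t = (r₁ + r₂)/2, r₂ = 2a_t − r₁ = 2×5.7949×10^5 − 1.390×10^5 = 1.01998×10^6 km.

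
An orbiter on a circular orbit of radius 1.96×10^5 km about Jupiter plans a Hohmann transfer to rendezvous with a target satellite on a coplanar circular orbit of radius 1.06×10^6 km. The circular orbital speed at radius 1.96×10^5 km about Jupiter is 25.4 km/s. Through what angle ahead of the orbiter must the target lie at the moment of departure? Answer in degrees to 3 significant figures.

φ = 97.9°

From the circular-orbit relation v² = μ/r at r = 1.96×10^5 km: μ = v²r = (25.4)² × 1.96×10^5 = 1.26451×10^8 km³/s².
The Hohmann ellipse has a_t = (r₁ + r₂)/2 = 6.280×10^5 km.
Transfer time t = π√(a_t³/μ) = 1.39036×10^5 s.
Target angular speed ω₂ = √(μ/r₂³) = 1.03039×10^-5 rad/s.
Angle swept by the target during transfer: ω₂·t = 1.4326 rad = 82.08°.
The orbiter traverses 180° on the transfer ellipse, so the target must lead by 180° − 82.08° = 97.9°.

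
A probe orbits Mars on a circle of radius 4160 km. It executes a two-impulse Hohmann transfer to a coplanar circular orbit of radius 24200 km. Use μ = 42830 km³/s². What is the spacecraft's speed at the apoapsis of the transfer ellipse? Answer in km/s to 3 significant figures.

The Hohmann ellipse has a_t = (r₁ + r₂)/2 = 14180 km.
At apoapsis, r = 24200 km.
Vis-viva: v = √[μ(2/r − 1/a_t)] = √[42830 × (2/24200 − 1/14180)] = 0.7206 km/s.

v = 0.721 km/s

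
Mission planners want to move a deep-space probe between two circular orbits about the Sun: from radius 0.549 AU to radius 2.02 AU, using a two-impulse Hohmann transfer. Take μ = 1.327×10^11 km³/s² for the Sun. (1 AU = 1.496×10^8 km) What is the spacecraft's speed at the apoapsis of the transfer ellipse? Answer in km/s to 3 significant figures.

v = 13.7 km/s

In km: r₁ = 0.549 × 1.496×10^8 = 8.21304×10^7 km; r₂ = 2.02 × 1.496×10^8 = 3.02192×10^8 km.
The Hohmann ellipse has a_t = (r₁ + r₂)/2 = 1.921612×10^8 km.
The apoapsis of the transfer ellipse is at r = 3.02192×10^8 km.
From the vis-viva equation, v = √[μ(2/r − 1/a_t)] = 13.70 km/s.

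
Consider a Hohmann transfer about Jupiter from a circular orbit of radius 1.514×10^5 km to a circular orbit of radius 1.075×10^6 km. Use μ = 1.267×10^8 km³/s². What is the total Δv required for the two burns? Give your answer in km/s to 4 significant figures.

Transfer-ellipse semi-major axis a_t = (r₁ + r₂)/2 = (1.514×10^5 + 1.075×10^6)/2 = 6.132×10^5 km.
At r₁ the circular-orbit speed is v₁ = √(μ/r₁) = 28.9285 km/s.
Transfer-orbit speed at r₁ (v² = μ(2/r − 1/a)): v_p = √[μ(2/r₁ − 1/a_t)] = 38.3026 km/s.
First burn Δv₁ = |v_p − v₁| = 9.374 km/s.
Circular speed at r₂: v₂ = √(μ/r₂) = 10.856 km/s.
Transfer-orbit speed at r₂: v_a = √[μ(2/r₂ − 1/a_t)] = 5.3944 km/s.
Second burn Δv₂ = |v₂ − v_a| = 5.462 km/s.
Total Δv = Δv₁ + Δv₂ = 14.84 km/s.

Δv = 14.84 km/s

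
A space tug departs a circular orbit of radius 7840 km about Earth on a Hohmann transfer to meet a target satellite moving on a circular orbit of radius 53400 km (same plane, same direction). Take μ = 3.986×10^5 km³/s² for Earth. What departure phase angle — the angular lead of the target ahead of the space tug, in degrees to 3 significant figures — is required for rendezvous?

The Hohmann ellipse has a_t = (r₁ + r₂)/2 = 30620 km.
The half-period of the transfer ellipse is t = π√(a_t³/μ) = 26662 s.
The target's mean motion on its circular orbit is ω₂ = √(μ/r₂³) = 5.1163×10^-5 rad/s.
Angle swept by the target during transfer: ω₂·t = 1.3641 rad = 78.16°.
Arrival is 180° from departure on the ellipse, so φ = 180° − 78.16° = 102°.

φ = 102°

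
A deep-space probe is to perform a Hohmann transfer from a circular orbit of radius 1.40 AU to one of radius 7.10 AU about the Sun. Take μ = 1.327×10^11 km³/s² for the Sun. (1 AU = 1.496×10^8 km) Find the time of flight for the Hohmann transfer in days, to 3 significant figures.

In km: r₁ = 1.40 × 1.496×10^8 = 2.0944×10^8 km; r₂ = 7.10 × 1.496×10^8 = 1.06216×10^9 km.
The Hohmann ellipse has a_t = (r₁ + r₂)/2 = 6.358×10^8 km.
Transfer time t = π√(a_t³/μ) = π√((6.358×10^8)³ / 1.327×10^11) = 1.383×10^8 s.
Converting: 1.383×10^8 s ÷ 86400 s/day = 1600 days.

t = 1600 days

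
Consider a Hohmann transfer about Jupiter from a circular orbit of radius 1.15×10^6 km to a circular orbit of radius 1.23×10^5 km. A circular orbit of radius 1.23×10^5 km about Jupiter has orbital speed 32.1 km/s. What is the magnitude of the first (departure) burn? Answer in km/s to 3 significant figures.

From the circular-orbit relation v² = μ/r at r = 1.23×10^5 km: μ = v²r = (32.1)² × 1.23×10^5 = 1.26740×10^8 km³/s².
The Hohmann ellipse has a_t = (r₁ + r₂)/2 = 6.365×10^5 km.
On the circular orbit at r = 1.150×10^6 km, v_c = √(μ/r) = 10.498 km/s.
Vis-viva on the transfer ellipse at r = 1.150×10^6 km gives v_t = √[μ(2/r − 1/a_t)] = 4.6149 km/s.
Δv₁ = |v_t − v_c| = |4.6149 − 10.498| = 5.883 km/s.

Δv₁ = 5.88 km/s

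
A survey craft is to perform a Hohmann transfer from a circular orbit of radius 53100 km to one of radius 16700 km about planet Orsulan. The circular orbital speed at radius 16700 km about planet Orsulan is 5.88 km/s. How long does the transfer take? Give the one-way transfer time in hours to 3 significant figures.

t = 7.49 hours

From the circular-orbit relation v² = μ/r at r = 16700 km: μ = v²r = (5.88)² × 16700 = 5.77392×10^5 km³/s².
The Hohmann ellipse has a_t = (r₁ + r₂)/2 = 34900 km.
Transfer time t = π√(a_t³/μ) = π√((34900)³ / 5.77392×10^5) = 26960 s.
Converting: 26960 s ÷ 3600 s/hour = 7.49 hours.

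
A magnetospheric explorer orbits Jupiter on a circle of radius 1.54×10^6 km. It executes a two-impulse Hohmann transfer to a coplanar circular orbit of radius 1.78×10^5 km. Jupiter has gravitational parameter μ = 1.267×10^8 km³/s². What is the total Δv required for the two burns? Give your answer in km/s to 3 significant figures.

The Hohmann ellipse has a_t = (r₁ + r₂)/2 = 8.590×10^5 km.
At r₁ the circular-orbit speed is v₁ = √(μ/r₁) = 9.070 km/s.
On the transfer ellipse at r₁, vis-viva gives v_a = √[μ(2/r₁ − 1/a_t)] = 4.129 km/s.
First burn Δv₁ = |v_a − v₁| = 4.941 km/s.
Circular speed at r₂: v₂ = √(μ/r₂) = 26.680 km/s.
Transfer-orbit speed at r₂: v_p = √[μ(2/r₂ − 1/a_t)] = 35.723 km/s.
Second burn Δv₂ = |v₂ − v_p| = 9.043 km/s.
Δv = Δv₁ + Δv₂ = 4.941 + 9.043 = 13.98 km/s.

Δv = 14.0 km/s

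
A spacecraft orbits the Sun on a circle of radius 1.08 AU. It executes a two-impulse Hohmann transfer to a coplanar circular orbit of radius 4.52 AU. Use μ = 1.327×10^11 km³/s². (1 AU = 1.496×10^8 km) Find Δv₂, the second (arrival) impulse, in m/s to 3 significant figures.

In km: r₁ = 1.08 × 1.496×10^8 = 1.61568×10^8 km; r₂ = 4.52 × 1.496×10^8 = 6.76192×10^8 km.
Semi-major axis of the transfer orbit: a_t = (1.61568×10^8 + 6.76192×10^8)/2 = 4.1888×10^8 km.
On the circular orbit at r = 6.76192×10^8 km, v_c = √(μ/r) = 14.009 km/s.
Vis-viva on the transfer ellipse at r = 6.76192×10^8 km gives v_t = √[μ(2/r − 1/a_t)] = 8.7003 km/s.
Δv₂ = |v_t − v_c| = |8.7003 − 14.009| = 5.309 km/s.

Δv₂ = 5310 m/s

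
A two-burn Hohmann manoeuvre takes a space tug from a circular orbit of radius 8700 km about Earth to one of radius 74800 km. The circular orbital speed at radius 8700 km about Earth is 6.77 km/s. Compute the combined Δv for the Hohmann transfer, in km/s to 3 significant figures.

From the circular-orbit relation v² = μ/r at r = 8700 km: μ = v²r = (6.77)² × 8700 = 3.98746×10^5 km³/s².
Transfer-ellipse semi-major axis a_t = (r₁ + r₂)/2 = (8700 + 74800)/2 = 41750 km.
Circular speed at r₁: v₁ = √(μ/r₁) = √(3.98746×10^5/8700) = 6.770 km/s.
On the transfer ellipse at r₁, vis-viva equation gives v_p = √[μ(2/r₁ − 1/a_t)] = 9.062 km/s.
First burn Δv₁ = |v_p − v₁| = 2.292 km/s.
At r₂, v₂ = √(μ/r₂) = 2.309 km/s.
Transfer-orbit speed at r₂: v_a = √[μ(2/r₂ − 1/a_t)] = 1.054 km/s.
Second burn Δv₂ = |v₂ − v_a| = 1.255 km/s.
Δv = Δv₁ + Δv₂ = 2.292 + 1.255 = 3.547 km/s.

Δv = 3.55 km/s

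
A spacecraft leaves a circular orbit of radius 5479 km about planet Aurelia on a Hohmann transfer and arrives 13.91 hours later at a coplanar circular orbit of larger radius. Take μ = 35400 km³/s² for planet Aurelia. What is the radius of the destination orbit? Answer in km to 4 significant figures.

Transfer time t = 13.91 hours = 50076 s, and t = π√(a_t³/μ).
So a_t = (μ t²/π²)^(1/3) = (35400 × (50076)² / π²)^(1/3) = 20796 km.
Since a_t = (r₁ + r₂)/2, r₂ = 2a_t − r₁ = 2×20796 − 5479 = 36113 km.

r₂ = 36110 km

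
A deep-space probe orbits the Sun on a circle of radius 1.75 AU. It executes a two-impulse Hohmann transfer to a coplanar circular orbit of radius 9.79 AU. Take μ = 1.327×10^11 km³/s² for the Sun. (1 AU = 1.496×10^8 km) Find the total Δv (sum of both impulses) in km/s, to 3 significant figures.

In km: r₁ = 1.75 × 1.496×10^8 = 2.618×10^8 km; r₂ = 9.79 × 1.496×10^8 = 1.464584×10^9 km.
Transfer-ellipse semi-major axis a_t = (r₁ + r₂)/2 = (2.618×10^8 + 1.464584×10^9)/2 = 8.63192×10^8 km.
Circular speed at r₁: v₁ = √(μ/r₁) = √(1.327×10^11/2.618×10^8) = 22.514 km/s.
Transfer-orbit speed at r₁ (vis-viva): v_p = √[μ(2/r₁ − 1/a_t)] = 29.326 km/s.
First burn Δv₁ = |v_p − v₁| = 6.812 km/s.
At r₂, v₂ = √(μ/r₂) = 9.519 km/s.
Transfer-orbit speed at r₂: v_a = √[μ(2/r₂ − 1/a_t)] = 5.242 km/s.
Second burn Δv₂ = |v₂ − v_a| = 4.277 km/s.
Total Δv = Δv₁ + Δv₂ = 11.09 km/s.

Δv = 11.1 km/s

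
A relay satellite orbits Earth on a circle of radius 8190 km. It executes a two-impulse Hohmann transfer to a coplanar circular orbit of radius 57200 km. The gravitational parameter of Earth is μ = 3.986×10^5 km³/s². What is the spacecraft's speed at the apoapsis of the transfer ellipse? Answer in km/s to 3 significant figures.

Semi-major axis of the transfer orbit: a_t = (8190 + 57200)/2 = 32695 km.
At apoapsis, r = 57200 km.
From the vis-viva equation, v = √[μ(2/r − 1/a_t)] = 1.321 km/s.

v = 1.32 km/s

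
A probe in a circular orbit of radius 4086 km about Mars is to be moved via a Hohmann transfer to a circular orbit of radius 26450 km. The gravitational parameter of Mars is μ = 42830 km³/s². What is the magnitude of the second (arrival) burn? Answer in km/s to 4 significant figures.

Semi-major axis of the transfer orbit: a_t = (4086 + 26450)/2 = 15268 km.
On the circular orbit at r = 26450 km, v_c = √(μ/r) = 1.2725 km/s.
Vis-viva on the transfer ellipse at r = 26450 km gives v_t = √[μ(2/r − 1/a_t)] = 0.65829 km/s.
Δv₂ = |v_t − v_c| = |0.65829 − 1.2725| = 0.6142 km/s.

Δv₂ = 0.6142 km/s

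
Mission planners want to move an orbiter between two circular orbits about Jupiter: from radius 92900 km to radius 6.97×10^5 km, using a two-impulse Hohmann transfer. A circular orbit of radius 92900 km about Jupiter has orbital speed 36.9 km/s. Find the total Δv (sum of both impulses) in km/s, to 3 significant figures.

From the circular-orbit relation v² = μ/r at r = 92900 km: μ = v²r = (36.9)² × 92900 = 1.26494×10^8 km³/s².
Transfer-ellipse semi-major axis a_t = (r₁ + r₂)/2 = (92900 + 6.970×10^5)/2 = 3.9495×10^5 km.
At r₁ the circular-orbit speed is v₁ = √(μ/r₁) = 36.90 km/s.
On the transfer ellipse at r₁, vis-viva gives v_p = √[μ(2/r₁ − 1/a_t)] = 49.02 km/s.
First burn Δv₁ = |v_p − v₁| = 12.12 km/s.
At r₂, v₂ = √(μ/r₂) = 13.472 km/s.
Transfer-orbit speed at r₂: v_a = √[μ(2/r₂ − 1/a_t)] = 6.5336 km/s.
Second burn Δv₂ = |v₂ − v_a| = 6.938 km/s.
Total Δv = Δv₁ + Δv₂ = 19.06 km/s.

Δv = 19.1 km/s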